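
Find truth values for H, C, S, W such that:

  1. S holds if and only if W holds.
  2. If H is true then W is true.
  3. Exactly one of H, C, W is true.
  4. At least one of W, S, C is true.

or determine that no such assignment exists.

H: False, C: True, S: False, W: False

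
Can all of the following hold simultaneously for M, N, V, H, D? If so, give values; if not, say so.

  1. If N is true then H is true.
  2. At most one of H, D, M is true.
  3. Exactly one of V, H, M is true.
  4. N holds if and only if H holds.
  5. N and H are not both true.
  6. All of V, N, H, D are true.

Unsatisfiable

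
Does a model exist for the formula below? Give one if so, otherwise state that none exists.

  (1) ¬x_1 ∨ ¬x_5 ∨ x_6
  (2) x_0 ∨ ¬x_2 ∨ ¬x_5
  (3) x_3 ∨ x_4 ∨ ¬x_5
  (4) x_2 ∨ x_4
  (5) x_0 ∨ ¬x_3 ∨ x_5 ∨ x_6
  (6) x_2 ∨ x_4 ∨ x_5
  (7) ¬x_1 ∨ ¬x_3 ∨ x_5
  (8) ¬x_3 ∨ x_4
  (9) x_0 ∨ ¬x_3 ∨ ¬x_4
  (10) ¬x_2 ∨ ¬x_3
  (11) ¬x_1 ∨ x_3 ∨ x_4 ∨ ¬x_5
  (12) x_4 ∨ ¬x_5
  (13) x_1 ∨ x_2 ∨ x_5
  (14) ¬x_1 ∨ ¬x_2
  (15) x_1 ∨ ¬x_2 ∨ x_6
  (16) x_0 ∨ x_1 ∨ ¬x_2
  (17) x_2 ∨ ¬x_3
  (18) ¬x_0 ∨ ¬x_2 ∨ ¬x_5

Set x_0 = True.
Set x_1 = False.
Set x_2 = False.
  then (x_2 ∨ x_4) forces x_4 = True.
  then (x_1 ∨ x_2 ∨ x_5) forces x_5 = True.
  then (x_2 ∨ ¬x_3) forces x_3 = False.
Set x_6 = True.
All clauses satisfied.

x_0: True, x_1: False, x_2: False, x_3: False, x_4: True, x_5: True, x_6: True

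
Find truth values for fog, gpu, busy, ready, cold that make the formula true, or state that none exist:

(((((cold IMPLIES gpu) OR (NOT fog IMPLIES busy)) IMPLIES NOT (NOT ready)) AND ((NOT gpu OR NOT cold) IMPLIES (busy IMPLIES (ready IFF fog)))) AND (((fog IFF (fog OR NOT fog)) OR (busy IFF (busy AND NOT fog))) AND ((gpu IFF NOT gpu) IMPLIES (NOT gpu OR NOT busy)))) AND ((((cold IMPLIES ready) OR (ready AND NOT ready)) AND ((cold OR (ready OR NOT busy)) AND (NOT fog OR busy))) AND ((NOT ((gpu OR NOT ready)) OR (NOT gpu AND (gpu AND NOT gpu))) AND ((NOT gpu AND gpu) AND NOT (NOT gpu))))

Case gpu = True: the conjunct NOT ((gpu OR NOT ready)) OR (NOT gpu AND (gpu AND NOT gpu)) becomes NOT True OR (False AND False) = False.
Case gpu = False: the conjunct gpu is False.
Both cases fail — unsatisfiable.

Unsatisfiable — no assignment works.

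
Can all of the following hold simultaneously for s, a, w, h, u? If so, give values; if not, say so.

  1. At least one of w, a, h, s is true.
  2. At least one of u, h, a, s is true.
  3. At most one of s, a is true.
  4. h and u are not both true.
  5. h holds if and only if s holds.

s: False, a: True, w: False, h: False, u: True

  (1) {w, a, h, s}: 1 true — at least one ✓
  (2) {u, h, a, s}: 2 true — at least one ✓
  (3) {s, a}: 1 true — at most one ✓
  (4) h=F, u=T — not both ✓
  (5) h=F, s=F — same ✓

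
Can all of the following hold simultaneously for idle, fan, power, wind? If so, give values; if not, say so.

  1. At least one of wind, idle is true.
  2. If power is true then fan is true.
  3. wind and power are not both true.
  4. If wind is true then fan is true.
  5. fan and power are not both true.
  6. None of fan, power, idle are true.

The formula is unsatisfiable.

Case power = True:
  Constraint (6) is violated (power=T) — contradiction.
Case power = False:
  (6) forces fan = False.
  (4) with fan=F forces wind = False.
  (1) with wind=F forces idle = True.
  Constraint (6) is violated (idle=T) — contradiction.
Both cases fail — unsatisfiable.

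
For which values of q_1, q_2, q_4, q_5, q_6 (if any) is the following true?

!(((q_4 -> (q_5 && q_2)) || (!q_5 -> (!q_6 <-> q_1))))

q_1 = True, q_2 = False, q_4 = True, q_5 = False, q_6 = True

  !(((q_4 -> (q_5 && q_2)) || (!q_5 -> (!q_6 <-> q_1)))) = True
    (q_4 -> (q_5 && q_2)) || (!q_5 -> (!q_6 <-> q_1)) = False
      q_4 -> (q_5 && q_2) = False
        q_5 && q_2 = False
      !q_5 -> (!q_6 <-> q_1) = False
        !q_5 = True
        !q_6 <-> q_1 = False
          !q_6 = False
The formula evaluates to True.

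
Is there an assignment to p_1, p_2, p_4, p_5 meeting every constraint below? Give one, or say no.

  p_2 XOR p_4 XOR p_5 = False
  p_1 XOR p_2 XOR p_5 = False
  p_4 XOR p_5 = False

p_1: False; p_2: False; p_4: False; p_5: False

p_2 XOR p_4 XOR p_5 = F XOR F XOR F = False ✓
p_1 XOR p_2 XOR p_5 = F XOR F XOR F = False ✓
p_4 XOR p_5 = F XOR F = False ✓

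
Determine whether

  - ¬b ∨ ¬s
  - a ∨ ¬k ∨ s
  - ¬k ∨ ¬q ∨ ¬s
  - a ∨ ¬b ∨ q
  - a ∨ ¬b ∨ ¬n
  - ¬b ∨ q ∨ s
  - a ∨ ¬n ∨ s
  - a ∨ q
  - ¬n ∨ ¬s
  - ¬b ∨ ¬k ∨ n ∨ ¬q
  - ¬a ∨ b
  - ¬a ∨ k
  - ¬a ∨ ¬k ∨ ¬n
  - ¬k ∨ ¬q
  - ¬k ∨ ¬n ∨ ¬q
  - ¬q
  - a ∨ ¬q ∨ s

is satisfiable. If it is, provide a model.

UNSATISFIABLE

Case q = True:
  Clause (¬q) is falsified — contradiction.
Case q = False:
  (a ∨ q) forces a = True.
  (¬a ∨ b) forces b = True.
  (¬b ∨ ¬s) forces s = False.
  Clause (¬b ∨ q ∨ s) is falsified — contradiction.
Both cases fail, so the formula is unsatisfiable.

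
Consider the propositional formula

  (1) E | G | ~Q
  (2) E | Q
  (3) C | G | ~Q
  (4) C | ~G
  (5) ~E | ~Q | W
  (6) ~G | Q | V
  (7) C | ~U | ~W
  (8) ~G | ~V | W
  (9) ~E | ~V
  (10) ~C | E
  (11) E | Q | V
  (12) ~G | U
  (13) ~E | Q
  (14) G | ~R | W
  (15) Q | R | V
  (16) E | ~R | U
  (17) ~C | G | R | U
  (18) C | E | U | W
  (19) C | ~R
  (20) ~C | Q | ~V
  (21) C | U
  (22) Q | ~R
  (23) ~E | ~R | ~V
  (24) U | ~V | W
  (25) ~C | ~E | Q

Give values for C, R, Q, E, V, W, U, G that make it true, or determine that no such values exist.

Try C = False:
  (C | ~G) forces G = False.
  (C | G | ~Q) forces Q = False.
  (E | Q) forces E = True.
  clause (~E | Q) is falsified — backtrack.
So C = True.
  then (~C | E) forces E = True.
  then (~E | Q) forces Q = True.
  then (~E | ~Q | W) forces W = True.
  then (~E | ~V) forces V = False.
Set R = True.
Set U = True.
Set G = False.
All clauses satisfied.

C = True, R = True, Q = True, E = True, V = False, W = True, U = True, G = False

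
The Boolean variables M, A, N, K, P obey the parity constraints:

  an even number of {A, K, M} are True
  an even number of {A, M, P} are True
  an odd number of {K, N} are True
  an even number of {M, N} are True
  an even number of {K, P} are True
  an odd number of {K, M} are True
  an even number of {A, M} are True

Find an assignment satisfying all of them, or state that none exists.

M: True, A: True, N: True, K: False, P: False

{A, K, M}: 2 true → even ✓
{A, M, P}: 2 true → even ✓
{K, N}: 1 true → odd ✓
{M, N}: 2 true → even ✓
{K, P}: 0 true → even ✓
{K, M}: 1 true → odd ✓
{A, M}: 2 true → even ✓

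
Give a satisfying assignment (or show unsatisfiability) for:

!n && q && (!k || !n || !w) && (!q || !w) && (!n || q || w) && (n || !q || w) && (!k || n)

UNSATISFIABLE

Case n = True:
  Clause (!n) is falsified — contradiction.
Case n = False:
  (q) forces q = True.
  (!q || !w) forces w = False.
  Clause (n || !q || w) is falsified — contradiction.
Both cases fail, so the formula is unsatisfiable.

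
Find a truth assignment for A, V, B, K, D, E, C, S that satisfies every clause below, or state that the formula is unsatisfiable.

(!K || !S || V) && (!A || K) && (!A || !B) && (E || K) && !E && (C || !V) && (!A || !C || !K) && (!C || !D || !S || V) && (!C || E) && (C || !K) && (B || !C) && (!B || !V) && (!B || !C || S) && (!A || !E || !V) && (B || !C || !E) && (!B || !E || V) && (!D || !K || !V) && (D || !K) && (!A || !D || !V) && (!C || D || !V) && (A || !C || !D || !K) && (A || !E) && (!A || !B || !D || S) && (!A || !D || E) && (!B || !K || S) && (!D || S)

Unsatisfiable — no assignment works.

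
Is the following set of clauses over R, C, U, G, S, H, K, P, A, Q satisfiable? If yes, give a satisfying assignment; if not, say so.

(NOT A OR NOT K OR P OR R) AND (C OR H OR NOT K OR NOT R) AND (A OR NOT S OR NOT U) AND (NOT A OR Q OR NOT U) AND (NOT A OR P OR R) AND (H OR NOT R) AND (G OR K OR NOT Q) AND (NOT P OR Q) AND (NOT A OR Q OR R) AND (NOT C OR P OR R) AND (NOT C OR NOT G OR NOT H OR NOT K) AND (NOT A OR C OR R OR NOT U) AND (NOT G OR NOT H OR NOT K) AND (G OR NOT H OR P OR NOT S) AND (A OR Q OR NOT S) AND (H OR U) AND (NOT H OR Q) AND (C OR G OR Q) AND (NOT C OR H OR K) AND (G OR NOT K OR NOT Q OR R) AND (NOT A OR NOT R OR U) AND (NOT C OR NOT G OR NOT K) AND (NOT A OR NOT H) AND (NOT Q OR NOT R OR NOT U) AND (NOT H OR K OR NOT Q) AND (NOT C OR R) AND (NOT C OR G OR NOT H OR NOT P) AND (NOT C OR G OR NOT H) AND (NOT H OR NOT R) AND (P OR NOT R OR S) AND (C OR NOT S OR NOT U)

Try R = True:
  (H OR NOT R) forces H = True.
  clause (NOT H OR NOT R) is falsified — backtrack.
So R = False.
  then (NOT C OR R) forces C = False.
Set U = True.
  then (NOT A OR C OR R OR NOT U) forces A = False.
  then (C OR NOT S OR NOT U) forces S = False.
Try G = False:
  (C OR G OR Q) forces Q = True.
  (G OR K OR NOT Q) forces K = True.
  clause (G OR NOT K OR NOT Q OR R) is falsified — backtrack.
So G = True.
Set H = False.
Set K = False.
Set P = True.
  then (NOT P OR Q) forces Q = True.
All clauses satisfied.

R = False, C = False, U = True, G = True, S = False, H = False, K = False, P = True, A = False, Q = True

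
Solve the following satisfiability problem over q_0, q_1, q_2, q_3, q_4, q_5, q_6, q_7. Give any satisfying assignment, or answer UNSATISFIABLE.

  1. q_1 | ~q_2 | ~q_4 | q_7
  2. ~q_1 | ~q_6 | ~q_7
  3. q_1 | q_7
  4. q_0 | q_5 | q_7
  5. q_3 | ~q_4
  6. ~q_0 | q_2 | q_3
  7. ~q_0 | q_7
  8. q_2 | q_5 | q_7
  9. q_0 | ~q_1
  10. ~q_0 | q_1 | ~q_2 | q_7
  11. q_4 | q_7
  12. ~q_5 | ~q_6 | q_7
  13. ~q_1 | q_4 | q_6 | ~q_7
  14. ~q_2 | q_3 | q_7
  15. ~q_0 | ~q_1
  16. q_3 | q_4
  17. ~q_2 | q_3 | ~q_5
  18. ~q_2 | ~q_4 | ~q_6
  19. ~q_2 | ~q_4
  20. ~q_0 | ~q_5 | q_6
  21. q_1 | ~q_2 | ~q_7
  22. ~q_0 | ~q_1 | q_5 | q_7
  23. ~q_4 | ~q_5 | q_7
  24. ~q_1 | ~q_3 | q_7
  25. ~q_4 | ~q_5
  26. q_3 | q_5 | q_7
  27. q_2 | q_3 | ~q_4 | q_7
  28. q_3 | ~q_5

q_0 = False; q_1 = False; q_2 = False; q_3 = True; q_4 = True; q_5 = False; q_6 = True; q_7 = True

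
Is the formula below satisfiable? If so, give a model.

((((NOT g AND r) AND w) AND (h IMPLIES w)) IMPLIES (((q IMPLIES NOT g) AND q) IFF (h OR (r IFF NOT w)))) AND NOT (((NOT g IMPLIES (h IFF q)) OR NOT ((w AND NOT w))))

The conjunct NOT (((NOT g IMPLIES (h IFF q)) OR NOT ((w AND NOT w)))) is unsatisfiable on its own:
  w = True: this becomes NOT (((NOT g IMPLIES (h IFF q)) OR True)) = False.
  w = False: this becomes NOT (((NOT g IMPLIES (h IFF q)) OR True)) = False.
So the whole conjunction is unsatisfiable.

Unsatisfiable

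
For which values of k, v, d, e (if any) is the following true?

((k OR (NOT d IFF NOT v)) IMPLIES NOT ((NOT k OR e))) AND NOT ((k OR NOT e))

k = False, v = False, d = True, e = True

  (k OR (NOT d IFF NOT v)) IMPLIES NOT ((NOT k OR e)) = True
    k OR (NOT d IFF NOT v) = False
      NOT d IFF NOT v = False
        NOT d = False
        NOT v = True
    NOT ((NOT k OR e)) = False
      NOT k OR e = True
        NOT k = True
  NOT ((k OR NOT e)) = True
    k OR NOT e = False
      NOT e = False
Both conjuncts True, so the formula holds.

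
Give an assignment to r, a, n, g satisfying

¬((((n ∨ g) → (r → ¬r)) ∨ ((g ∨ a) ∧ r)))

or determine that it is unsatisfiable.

r = True; a = False; n = True; g = False

  ¬((((n ∨ g) → (r → ¬r)) ∨ ((g ∨ a) ∧ r))) = True
    ((n ∨ g) → (r → ¬r)) ∨ ((g ∨ a) ∧ r) = False
      (n ∨ g) → (r → ¬r) = False
        n ∨ g = True
        r → ¬r = False
          ¬r = False
      (g ∨ a) ∧ r = False
        g ∨ a = False
The formula evaluates to True.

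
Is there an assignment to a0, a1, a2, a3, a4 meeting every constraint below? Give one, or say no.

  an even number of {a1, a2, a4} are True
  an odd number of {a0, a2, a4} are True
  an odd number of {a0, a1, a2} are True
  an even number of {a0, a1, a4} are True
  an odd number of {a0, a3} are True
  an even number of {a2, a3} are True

Adding constraints 1, 4, 5, 6 mod 2: every variable appears an even number of times on the left, so the left side is 0.
But the right sides sum to 1 (mod 2). 0 ≠ 1 — the system is inconsistent.

No satisfying assignment exists.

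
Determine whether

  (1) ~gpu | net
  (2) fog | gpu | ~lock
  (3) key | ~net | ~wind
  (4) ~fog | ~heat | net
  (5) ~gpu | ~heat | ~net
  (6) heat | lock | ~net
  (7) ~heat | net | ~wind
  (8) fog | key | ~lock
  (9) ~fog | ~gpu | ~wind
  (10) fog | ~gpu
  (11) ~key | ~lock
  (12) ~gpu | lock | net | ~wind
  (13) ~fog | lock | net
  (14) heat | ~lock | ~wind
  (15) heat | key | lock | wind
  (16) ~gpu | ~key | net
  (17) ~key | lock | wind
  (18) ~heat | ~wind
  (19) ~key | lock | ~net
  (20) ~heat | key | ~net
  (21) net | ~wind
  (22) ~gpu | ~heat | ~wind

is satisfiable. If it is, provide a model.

Set heat = True.
  then (~heat | ~wind) forces wind = False.
Try net = True:
  (~gpu | ~heat | ~net) forces gpu = False.
  (~heat | key | ~net) forces key = True.
  (~key | ~lock) forces lock = False.
  clause (~key | lock | wind) is falsified — backtrack.
So net = False.
  then (~gpu | net) forces gpu = False.
  then (~fog | ~heat | net) forces fog = False.
  then (fog | gpu | ~lock) forces lock = False.
  then (~key | lock | wind) forces key = False.
All clauses satisfied.

heat = True; wind = False; net = False; fog = False; gpu = False; key = False; lock = False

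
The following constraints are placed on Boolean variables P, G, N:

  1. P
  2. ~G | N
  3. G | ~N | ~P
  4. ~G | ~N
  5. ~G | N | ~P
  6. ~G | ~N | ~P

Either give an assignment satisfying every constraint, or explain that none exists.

Unit clause (P) forces P = True.
Try G = True:
  (~G | N) forces N = True.
  clause (~G | ~N) is falsified — backtrack.
So G = False.
  then (G | ~N | ~P) forces N = False.
Check each clause:
  (P): P holds.
  (~G | N): ~G holds.
  (G | ~N | ~P): ~N holds.
  (~G | ~N): ~G holds.
  (~G | N | ~P): ~G holds.
  (~G | ~N | ~P): ~G holds.
All clauses satisfied.

P: True; G: False; N: False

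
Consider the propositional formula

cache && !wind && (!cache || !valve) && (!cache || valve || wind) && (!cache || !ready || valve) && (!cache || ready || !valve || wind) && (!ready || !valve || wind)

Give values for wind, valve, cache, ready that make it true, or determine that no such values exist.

Unsatisfiable

Case wind = True:
  Clause (!wind) is falsified — contradiction.
Case wind = False:
  (cache) forces cache = True.
  (!cache || !valve) forces valve = False.
  Clause (!cache || valve || wind) is falsified — contradiction.
Both cases fail, so the formula is unsatisfiable.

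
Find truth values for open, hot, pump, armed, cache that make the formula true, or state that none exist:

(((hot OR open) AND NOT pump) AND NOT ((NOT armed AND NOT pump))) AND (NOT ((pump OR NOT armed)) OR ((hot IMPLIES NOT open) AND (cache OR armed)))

open=F, hot=T, pump=F, armed=T, cache=F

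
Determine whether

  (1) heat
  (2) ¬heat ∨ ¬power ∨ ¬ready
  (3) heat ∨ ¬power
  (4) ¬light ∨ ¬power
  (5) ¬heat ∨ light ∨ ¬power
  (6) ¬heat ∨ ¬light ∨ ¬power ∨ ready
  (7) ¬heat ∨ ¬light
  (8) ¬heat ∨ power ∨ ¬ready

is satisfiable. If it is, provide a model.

Unit clause (heat) forces heat = True.
In (¬heat ∨ ¬light) only ¬light is left, so light = False.
In (¬heat ∨ light ∨ ¬power) only ¬power is left, so power = False.
In (¬heat ∨ power ∨ ¬ready) only ¬ready is left, so ready = False.
All clauses satisfied.

heat = True, power = False, light = False, ready = False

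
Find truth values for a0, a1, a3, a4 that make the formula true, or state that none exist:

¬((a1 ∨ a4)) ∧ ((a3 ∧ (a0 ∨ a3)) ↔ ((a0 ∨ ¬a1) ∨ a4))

a0 = False; a1 = False; a3 = True; a4 = False

  ¬((a1 ∨ a4)) = True
    a1 ∨ a4 = False
  (a3 ∧ (a0 ∨ a3)) ↔ ((a0 ∨ ¬a1) ∨ a4) = True
    a3 ∧ (a0 ∨ a3) = True
      a0 ∨ a3 = True
    (a0 ∨ ¬a1) ∨ a4 = True
      a0 ∨ ¬a1 = True
        ¬a1 = True
Both conjuncts True, so the formula holds.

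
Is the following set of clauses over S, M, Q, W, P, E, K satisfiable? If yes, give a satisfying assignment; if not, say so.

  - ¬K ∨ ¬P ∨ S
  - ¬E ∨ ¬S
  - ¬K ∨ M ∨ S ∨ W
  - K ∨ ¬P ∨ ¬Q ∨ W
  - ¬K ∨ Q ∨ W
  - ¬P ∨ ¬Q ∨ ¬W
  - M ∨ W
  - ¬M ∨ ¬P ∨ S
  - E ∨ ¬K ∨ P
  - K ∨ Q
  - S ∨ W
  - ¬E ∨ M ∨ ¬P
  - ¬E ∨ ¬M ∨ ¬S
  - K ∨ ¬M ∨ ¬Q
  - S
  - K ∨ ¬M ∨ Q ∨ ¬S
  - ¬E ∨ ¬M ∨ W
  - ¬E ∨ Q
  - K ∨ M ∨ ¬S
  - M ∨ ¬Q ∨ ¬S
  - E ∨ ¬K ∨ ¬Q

Unit clause (S) forces S = True.
In (¬E ∨ ¬S) only ¬E is left, so E = False.
Set M = False.
  then (M ∨ W) forces W = True.
  then (K ∨ M ∨ ¬S) forces K = True.
  then (M ∨ ¬Q ∨ ¬S) forces Q = False.
  then (E ∨ ¬K ∨ P) forces P = True.
All clauses satisfied.

S = True; M = False; Q = False; W = True; P = True; E = False; K = True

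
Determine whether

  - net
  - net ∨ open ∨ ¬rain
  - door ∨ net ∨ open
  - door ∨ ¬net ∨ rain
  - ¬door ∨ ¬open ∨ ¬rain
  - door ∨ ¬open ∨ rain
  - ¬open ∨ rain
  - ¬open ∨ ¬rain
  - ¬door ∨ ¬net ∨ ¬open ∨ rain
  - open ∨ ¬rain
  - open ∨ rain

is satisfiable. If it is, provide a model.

Unsatisfiable

Case open = True:
  (net) forces net = True.
  (¬open ∨ rain) forces rain = True.
  Clause (¬open ∨ ¬rain) is falsified — contradiction.
Case open = False:
  (net) forces net = True.
  (open ∨ ¬rain) forces rain = False.
  Clause (open ∨ rain) is falsified — contradiction.
Both cases fail, so the formula is unsatisfiable.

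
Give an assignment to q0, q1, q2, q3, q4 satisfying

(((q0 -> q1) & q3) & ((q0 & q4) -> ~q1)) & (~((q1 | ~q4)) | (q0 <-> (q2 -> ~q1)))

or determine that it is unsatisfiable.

q0 = False, q1 = True, q2 = True, q3 = True, q4 = True

  ((q0 -> q1) & q3) & ((q0 & q4) -> ~q1) = True
    (q0 -> q1) & q3 = True
      q0 -> q1 = True
    (q0 & q4) -> ~q1 = True
      q0 & q4 = False
      ~q1 = False
  ~((q1 | ~q4)) | (q0 <-> (q2 -> ~q1)) = True
    ~((q1 | ~q4)) = False
      q1 | ~q4 = True
        ~q4 = False
    q0 <-> (q2 -> ~q1) = True
      q2 -> ~q1 = False
        ~q1 = False
Both conjuncts True, so the formula holds.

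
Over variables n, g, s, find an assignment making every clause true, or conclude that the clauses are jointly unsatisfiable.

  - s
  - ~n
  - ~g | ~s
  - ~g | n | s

Unit clause (s) forces s = True.
Unit clause (~n) forces n = False.
In (~g | ~s) only ~g is left, so g = False.
Check each clause:
  (s): s holds.
  (~n): ~n holds.
  (~g | ~s): ~g holds.
  (~g | n | s): ~g holds.
All clauses satisfied.

n = False; g = False; s = True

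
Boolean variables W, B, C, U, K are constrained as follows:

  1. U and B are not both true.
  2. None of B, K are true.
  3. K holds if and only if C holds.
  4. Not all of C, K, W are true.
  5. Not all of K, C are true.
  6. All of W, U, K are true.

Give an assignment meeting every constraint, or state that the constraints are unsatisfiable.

Case K = True:
  Constraint (2) is violated (K=T) — contradiction.
Case K = False:
  Constraint (6) is violated (K=F) — contradiction.
Both cases fail — unsatisfiable.

No satisfying assignment exists.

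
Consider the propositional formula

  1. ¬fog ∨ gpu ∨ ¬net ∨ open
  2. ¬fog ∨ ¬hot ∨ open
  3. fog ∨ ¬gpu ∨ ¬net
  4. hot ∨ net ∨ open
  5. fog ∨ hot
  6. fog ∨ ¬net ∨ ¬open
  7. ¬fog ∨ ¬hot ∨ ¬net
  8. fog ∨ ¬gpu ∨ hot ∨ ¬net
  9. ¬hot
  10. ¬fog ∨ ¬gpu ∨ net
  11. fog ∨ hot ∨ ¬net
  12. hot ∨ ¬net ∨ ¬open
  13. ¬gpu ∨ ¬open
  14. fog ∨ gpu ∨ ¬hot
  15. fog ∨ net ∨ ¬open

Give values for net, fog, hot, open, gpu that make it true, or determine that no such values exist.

net: True; fog: True; hot: False; open: False; gpu: True

Unit clause (¬hot) forces hot = False.
In (fog ∨ hot) only fog is left, so fog = True.
Set net = True.
  then (hot ∨ ¬net ∨ ¬open) forces open = False.
  then (¬fog ∨ gpu ∨ ¬net ∨ open) forces gpu = True.
All clauses satisfied.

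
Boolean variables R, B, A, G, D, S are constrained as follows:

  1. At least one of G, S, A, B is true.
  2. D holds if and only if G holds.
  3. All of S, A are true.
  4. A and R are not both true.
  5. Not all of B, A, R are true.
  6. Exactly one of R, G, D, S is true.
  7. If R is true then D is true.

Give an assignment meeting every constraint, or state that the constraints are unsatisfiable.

R = False; B = True; A = True; G = False; D = False; S = True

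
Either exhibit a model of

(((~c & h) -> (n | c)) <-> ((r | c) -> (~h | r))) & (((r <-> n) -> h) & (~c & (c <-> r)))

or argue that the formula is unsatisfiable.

n = True, h = True, r = False, c = False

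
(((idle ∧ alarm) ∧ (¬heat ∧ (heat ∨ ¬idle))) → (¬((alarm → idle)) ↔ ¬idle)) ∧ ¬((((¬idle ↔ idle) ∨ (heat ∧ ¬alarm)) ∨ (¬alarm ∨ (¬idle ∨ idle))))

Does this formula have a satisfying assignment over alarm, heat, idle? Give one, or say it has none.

No satisfying assignment exists.

The conjunct ¬((((¬idle ↔ idle) ∨ (heat ∧ ¬alarm)) ∨ (¬alarm ∨ (¬idle ∨ idle)))) is unsatisfiable on its own:
  alarm=F, heat=F, idle=F: evaluates to False.
  alarm=F, heat=F, idle=T: evaluates to False.
  alarm=F, heat=T, idle=F: evaluates to False.
  alarm=F, heat=T, idle=T: evaluates to False.
  alarm=T, heat=F, idle=F: evaluates to False.
  alarm=T, heat=F, idle=T: evaluates to False.
  alarm=T, heat=T, idle=F: evaluates to False.
  alarm=T, heat=T, idle=T: evaluates to False.
So the whole conjunction is unsatisfiable.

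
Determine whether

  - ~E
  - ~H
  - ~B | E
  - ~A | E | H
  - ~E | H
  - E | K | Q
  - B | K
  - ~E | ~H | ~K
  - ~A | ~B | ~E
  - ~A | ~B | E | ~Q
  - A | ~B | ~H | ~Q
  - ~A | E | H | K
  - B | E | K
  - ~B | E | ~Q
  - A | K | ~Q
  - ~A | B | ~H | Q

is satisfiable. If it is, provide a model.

Unit clause (~E) forces E = False.
Unit clause (~H) forces H = False.
In (~B | E) only ~B is left, so B = False.
In (~A | E | H) only ~A is left, so A = False.
In (B | K) only K is left, so K = True.
Set Q = True.
All clauses satisfied.

A=F; K=T; Q=T; H=F; E=F; B=F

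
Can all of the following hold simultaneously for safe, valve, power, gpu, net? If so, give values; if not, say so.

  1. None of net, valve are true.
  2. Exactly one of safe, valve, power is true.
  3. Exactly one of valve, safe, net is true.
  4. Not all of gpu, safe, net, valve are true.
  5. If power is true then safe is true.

safe=T; valve=F; power=F; gpu=F; net=F

  (1) {net, valve}: 0 true — none ✓
  (2) {safe, valve, power}: 1 true — exactly one ✓
  (3) {valve, safe, net}: 1 true — exactly one ✓
  (4) {gpu, safe, net, valve}: 1/4 true — not all ✓
  (5) power=F ⇒ safe: vacuous ✓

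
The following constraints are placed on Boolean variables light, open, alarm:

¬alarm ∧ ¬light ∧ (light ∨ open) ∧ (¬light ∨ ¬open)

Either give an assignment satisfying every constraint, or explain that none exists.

light=F, open=T, alarm=F

Unit clause (¬alarm) forces alarm = False.
Unit clause (¬light) forces light = False.
In (light ∨ open) only open is left, so open = True.
Check each clause:
  (¬alarm): ¬alarm holds.
  (¬light): ¬light holds.
  (light ∨ open): open holds.
  (¬light ∨ ¬open): ¬light holds.
All clauses satisfied.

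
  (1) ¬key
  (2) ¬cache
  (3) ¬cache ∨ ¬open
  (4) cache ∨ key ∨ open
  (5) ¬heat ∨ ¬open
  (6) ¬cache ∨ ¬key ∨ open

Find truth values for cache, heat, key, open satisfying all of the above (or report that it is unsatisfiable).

Unit clause (¬key) forces key = False.
Unit clause (¬cache) forces cache = False.
In (cache ∨ key ∨ open) only open is left, so open = True.
In (¬heat ∨ ¬open) only ¬heat is left, so heat = False.
Check each clause:
  (¬key): ¬key holds.
  (¬cache): ¬cache holds.
  (¬cache ∨ ¬open): ¬cache holds.
  (cache ∨ key ∨ open): open holds.
  (¬heat ∨ ¬open): ¬heat holds.
  (¬cache ∨ ¬key ∨ open): ¬cache holds.
All clauses satisfied.

cache=F; heat=F; key=F; open=T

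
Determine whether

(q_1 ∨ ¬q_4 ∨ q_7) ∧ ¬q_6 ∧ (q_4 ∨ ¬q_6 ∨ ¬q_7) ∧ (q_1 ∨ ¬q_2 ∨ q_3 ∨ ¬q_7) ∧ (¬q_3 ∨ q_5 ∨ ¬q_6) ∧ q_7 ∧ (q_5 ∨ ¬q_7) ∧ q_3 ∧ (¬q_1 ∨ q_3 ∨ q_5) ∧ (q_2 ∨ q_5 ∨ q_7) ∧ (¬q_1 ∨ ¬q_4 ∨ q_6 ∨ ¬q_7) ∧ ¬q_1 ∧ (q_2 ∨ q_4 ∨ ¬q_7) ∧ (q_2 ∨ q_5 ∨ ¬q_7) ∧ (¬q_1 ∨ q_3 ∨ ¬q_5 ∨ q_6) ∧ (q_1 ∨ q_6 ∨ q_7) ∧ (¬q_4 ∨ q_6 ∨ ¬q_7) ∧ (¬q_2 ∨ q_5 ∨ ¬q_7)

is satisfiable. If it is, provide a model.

q_1 = False; q_2 = True; q_3 = True; q_4 = False; q_5 = True; q_6 = False; q_7 = True

Unit clause (¬q_6) forces q_6 = False.
Unit clause (q_7) forces q_7 = True.
In (q_5 ∨ ¬q_7) only q_5 is left, so q_5 = True.
Unit clause (q_3) forces q_3 = True.
Unit clause (¬q_1) forces q_1 = False.
In (¬q_4 ∨ q_6 ∨ ¬q_7) only ¬q_4 is left, so q_4 = False.
In (q_2 ∨ q_4 ∨ ¬q_7) only q_2 is left, so q_2 = True.
All clauses satisfied.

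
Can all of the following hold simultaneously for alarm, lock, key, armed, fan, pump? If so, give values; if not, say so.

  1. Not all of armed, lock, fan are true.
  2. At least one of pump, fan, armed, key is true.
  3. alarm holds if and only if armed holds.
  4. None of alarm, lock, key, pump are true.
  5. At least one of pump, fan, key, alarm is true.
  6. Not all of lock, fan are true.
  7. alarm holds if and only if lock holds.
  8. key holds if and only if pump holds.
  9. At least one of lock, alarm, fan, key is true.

alarm = False, lock = False, key = False, armed = False, fan = True, pump = False

  (1) {armed, lock, fan}: 1/3 true — not all ✓
  (2) {pump, fan, armed, key}: 1 true — at least one ✓
  (3) alarm=F, armed=F — same ✓
  (4) {alarm, lock, key, pump}: 0 true — none ✓
  (5) {pump, fan, key, alarm}: 1 true — at least one ✓
  (6) {lock, fan}: 1/2 true — not all ✓
  (7) alarm=F, lock=F — same ✓
  (8) key=F, pump=F — same ✓
  (9) {lock, alarm, fan, key}: 1 true — at least one ✓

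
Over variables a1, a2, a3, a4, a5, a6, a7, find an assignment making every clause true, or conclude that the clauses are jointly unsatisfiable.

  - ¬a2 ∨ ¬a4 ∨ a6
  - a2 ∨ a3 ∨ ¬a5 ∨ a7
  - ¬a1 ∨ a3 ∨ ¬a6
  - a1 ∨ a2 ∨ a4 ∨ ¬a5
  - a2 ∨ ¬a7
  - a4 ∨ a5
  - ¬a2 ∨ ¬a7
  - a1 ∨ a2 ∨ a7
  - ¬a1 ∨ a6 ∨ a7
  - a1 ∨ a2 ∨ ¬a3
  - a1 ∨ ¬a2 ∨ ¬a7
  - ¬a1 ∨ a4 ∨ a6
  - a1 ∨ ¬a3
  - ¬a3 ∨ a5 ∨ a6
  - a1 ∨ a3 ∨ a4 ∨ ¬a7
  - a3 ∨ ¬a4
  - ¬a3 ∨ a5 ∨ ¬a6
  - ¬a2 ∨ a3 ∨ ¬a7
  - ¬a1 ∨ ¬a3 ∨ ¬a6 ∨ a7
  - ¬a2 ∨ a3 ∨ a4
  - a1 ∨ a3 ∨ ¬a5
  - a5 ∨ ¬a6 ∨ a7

Case a7 = True:
  (a2 ∨ ¬a7) forces a2 = True.
  Clause (¬a2 ∨ ¬a7) is falsified — contradiction.
Case a7 = False:
  If a3 = True:
    (a1 ∨ ¬a3) forces a1 = True.
    (¬a1 ∨ a6 ∨ a7) forces a6 = True.
    clause (¬a1 ∨ ¬a3 ∨ ¬a6 ∨ a7) is falsified.
  If a3 = False:
    (a3 ∨ ¬a4) forces a4 = False.
    (a4 ∨ a5) forces a5 = True.
    (a2 ∨ a3 ∨ ¬a5 ∨ a7) forces a2 = True.
    clause (¬a2 ∨ a3 ∨ a4) is falsified.
  Every sub-case reaches a contradiction.
Both cases fail, so the formula is unsatisfiable.

Unsatisfiable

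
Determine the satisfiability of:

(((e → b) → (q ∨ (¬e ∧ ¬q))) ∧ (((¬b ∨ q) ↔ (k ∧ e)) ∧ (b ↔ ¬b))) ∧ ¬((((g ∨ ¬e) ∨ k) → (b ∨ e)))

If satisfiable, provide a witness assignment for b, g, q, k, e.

The conjunct b ↔ ¬b is unsatisfiable on its own:
  b=F: evaluates to False.
  b=T: evaluates to False.
So the whole conjunction is unsatisfiable.

Unsatisfiable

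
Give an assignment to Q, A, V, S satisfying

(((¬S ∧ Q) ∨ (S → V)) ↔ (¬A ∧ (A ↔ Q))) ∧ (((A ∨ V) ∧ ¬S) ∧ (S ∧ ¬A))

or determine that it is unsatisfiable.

Unsatisfiable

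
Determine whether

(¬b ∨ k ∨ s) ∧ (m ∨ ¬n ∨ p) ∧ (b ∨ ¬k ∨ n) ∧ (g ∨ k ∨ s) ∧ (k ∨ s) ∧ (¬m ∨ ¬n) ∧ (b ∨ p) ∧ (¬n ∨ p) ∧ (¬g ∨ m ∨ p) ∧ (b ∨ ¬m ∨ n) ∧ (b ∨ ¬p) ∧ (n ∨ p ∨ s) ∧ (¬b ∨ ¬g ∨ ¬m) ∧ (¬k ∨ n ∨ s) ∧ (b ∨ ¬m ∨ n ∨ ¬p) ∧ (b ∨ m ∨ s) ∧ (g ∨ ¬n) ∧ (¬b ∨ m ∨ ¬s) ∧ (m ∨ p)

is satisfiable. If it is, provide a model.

b: True, s: False, g: True, m: False, k: True, n: True, p: True

Try b = False:
  (b ∨ p) forces p = True.
  clause (b ∨ ¬p) is falsified — backtrack.
So b = True.
Set s = False.
  then (¬b ∨ k ∨ s) forces k = True.
  then (¬k ∨ n ∨ s) forces n = True.
  then (g ∨ ¬n) forces g = True.
  then (¬m ∨ ¬n) forces m = False.
  then (¬n ∨ p) forces p = True.
All clauses satisfied.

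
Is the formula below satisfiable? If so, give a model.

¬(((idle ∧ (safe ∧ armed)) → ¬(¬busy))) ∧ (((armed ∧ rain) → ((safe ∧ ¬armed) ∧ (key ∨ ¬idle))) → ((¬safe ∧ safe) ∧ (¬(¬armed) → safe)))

busy = False; key = True; safe = True; armed = True; rain = True; idle = True

  ¬(((idle ∧ (safe ∧ armed)) → ¬(¬busy))) = True
    (idle ∧ (safe ∧ armed)) → ¬(¬busy) = False
      idle ∧ (safe ∧ armed) = True
        safe ∧ armed = True
      ¬(¬busy) = False
        ¬busy = True
  ((armed ∧ rain) → ((safe ∧ ¬armed) ∧ (key ∨ ¬idle))) → ((¬safe ∧ safe) ∧ (¬(¬armed) → safe)) = True
    (armed ∧ rain) → ((safe ∧ ¬armed) ∧ (key ∨ ¬idle)) = False
      armed ∧ rain = True
      (safe ∧ ¬armed) ∧ (key ∨ ¬idle) = False
        safe ∧ ¬armed = False
          ¬armed = False
        key ∨ ¬idle = True
          ¬idle = False
    (¬safe ∧ safe) ∧ (¬(¬armed) → safe) = False
      ¬safe ∧ safe = False
        ¬safe = False
      ¬(¬armed) → safe = True
        ¬(¬armed) = True
          ¬armed = False
Both conjuncts True, so the formula holds.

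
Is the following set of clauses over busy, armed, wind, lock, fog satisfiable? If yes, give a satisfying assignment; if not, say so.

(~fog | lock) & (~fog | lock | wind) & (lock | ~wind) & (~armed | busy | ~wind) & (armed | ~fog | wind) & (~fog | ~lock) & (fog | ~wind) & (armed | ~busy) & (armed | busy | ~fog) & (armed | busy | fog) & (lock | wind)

busy = True; armed = True; wind = False; lock = True; fog = False

Set busy = True.
  then (armed | ~busy) forces armed = True.
Try wind = True:
  (lock | ~wind) forces lock = True.
  (~fog | ~lock) forces fog = False.
  clause (fog | ~wind) is falsified — backtrack.
So wind = False.
  then (lock | wind) forces lock = True.
  then (~fog | ~lock) forces fog = False.
All clauses satisfied.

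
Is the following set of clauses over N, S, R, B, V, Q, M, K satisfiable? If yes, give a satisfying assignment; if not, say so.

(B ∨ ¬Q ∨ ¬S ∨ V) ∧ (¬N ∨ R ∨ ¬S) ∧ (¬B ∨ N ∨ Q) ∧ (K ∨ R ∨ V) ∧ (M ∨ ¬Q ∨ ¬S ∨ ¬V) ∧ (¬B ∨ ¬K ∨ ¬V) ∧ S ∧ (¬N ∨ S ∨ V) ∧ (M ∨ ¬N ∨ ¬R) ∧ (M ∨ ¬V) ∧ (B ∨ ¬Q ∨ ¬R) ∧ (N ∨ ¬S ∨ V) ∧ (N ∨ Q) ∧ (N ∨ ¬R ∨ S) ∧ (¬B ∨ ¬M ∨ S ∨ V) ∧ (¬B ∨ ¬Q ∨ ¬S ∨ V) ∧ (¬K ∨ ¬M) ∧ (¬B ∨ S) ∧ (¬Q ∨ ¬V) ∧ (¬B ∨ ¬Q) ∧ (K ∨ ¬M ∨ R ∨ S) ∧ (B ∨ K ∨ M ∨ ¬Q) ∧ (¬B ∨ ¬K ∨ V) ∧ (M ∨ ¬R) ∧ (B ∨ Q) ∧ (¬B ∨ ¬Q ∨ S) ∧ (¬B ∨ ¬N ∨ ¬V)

N: True, S: True, R: True, B: True, V: False, Q: False, M: True, K: False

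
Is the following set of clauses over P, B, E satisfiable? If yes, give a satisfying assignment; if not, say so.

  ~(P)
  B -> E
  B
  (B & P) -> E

Unit clause (~P) forces P = False.
Unit clause (B) forces B = True.
In (~B | E) only E is left, so E = True.
Check each clause:
  (~P): ~P holds.
  (B): B holds.
  (~B | E | ~P): E holds.
  (~B | E): E holds.
All clauses satisfied.

P = False, B = True, E = True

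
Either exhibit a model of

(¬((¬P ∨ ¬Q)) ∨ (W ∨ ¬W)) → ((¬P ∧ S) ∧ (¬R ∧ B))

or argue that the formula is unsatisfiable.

P = False, S = True, Q = True, B = True, W = True, R = False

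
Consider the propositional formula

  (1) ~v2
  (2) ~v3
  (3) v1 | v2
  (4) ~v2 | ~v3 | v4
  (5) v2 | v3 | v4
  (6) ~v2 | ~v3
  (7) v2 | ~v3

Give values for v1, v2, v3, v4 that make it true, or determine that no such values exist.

v1: True; v2: False; v3: False; v4: True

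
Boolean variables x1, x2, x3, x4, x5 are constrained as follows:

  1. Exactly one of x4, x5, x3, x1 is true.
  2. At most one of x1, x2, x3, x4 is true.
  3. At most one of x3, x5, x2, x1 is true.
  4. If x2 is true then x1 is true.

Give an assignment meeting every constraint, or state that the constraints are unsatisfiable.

x1=T, x2=F, x3=F, x4=F, x5=F

  (1) {x4, x5, x3, x1}: 1 true — exactly one ✓
  (2) {x1, x2, x3, x4}: 1 true — at most one ✓
  (3) {x3, x5, x2, x1}: 1 true — at most one ✓
  (4) x2=F ⇒ x1: vacuous ✓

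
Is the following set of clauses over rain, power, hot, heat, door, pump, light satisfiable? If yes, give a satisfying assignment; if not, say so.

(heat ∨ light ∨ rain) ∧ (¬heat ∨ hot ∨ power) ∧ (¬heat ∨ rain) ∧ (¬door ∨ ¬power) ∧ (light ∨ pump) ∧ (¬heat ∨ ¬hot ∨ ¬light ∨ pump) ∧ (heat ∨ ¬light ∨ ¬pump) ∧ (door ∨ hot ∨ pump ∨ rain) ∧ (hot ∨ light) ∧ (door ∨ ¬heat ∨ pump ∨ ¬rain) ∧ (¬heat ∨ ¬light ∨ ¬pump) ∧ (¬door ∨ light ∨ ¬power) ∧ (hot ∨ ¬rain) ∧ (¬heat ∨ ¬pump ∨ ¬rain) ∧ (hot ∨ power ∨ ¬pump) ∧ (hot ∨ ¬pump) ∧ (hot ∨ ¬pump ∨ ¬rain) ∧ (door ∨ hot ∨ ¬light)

Set rain = True.
  then (hot ∨ ¬rain) forces hot = True.
Set power = True.
  then (¬door ∨ ¬power) forces door = False.
Set heat = False.
Set pump = False.
  then (light ∨ pump) forces light = True.
All clauses satisfied.

rain: True, power: True, hot: True, heat: False, door: False, pump: False, light: True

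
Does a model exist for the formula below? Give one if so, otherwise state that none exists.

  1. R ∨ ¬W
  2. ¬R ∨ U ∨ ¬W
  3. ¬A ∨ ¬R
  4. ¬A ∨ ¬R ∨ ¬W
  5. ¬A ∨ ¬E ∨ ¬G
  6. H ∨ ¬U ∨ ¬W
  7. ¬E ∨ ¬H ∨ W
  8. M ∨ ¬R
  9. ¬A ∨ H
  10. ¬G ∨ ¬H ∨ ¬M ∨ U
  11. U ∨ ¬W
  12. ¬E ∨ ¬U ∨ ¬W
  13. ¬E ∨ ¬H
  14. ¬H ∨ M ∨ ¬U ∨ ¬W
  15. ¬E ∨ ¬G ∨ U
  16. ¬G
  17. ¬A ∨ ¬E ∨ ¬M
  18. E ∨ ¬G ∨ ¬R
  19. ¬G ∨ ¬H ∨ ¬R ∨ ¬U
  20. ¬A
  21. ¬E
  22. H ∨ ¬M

Unit clause (¬G) forces G = False.
Unit clause (¬A) forces A = False.
Unit clause (¬E) forces E = False.
Set R = False.
  then (R ∨ ¬W) forces W = False.
Set M = True.
  then (H ∨ ¬M) forces H = True.
Set U = False.
All clauses satisfied.

A = False, R = False, M = True, U = False, W = False, G = False, H = True, E = False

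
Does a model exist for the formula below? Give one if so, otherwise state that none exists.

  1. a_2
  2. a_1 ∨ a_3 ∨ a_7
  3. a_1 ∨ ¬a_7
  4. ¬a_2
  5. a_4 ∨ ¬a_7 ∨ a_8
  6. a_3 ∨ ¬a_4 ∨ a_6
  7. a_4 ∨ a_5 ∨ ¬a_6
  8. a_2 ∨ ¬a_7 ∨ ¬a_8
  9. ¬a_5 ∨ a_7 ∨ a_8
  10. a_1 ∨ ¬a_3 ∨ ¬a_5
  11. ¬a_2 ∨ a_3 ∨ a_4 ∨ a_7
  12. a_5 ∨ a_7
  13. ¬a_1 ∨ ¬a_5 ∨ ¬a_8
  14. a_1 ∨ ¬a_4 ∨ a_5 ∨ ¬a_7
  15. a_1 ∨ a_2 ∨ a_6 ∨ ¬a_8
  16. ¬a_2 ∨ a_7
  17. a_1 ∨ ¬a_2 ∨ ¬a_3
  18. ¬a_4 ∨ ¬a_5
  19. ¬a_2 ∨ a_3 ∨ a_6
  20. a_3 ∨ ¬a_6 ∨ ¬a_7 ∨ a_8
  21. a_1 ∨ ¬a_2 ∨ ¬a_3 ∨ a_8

Case a_2 = True:
  Clause (¬a_2) is falsified — contradiction.
Case a_2 = False:
  Clause (a_2) is falsified — contradiction.
Both cases fail, so the formula is unsatisfiable.

UNSATISFIABLE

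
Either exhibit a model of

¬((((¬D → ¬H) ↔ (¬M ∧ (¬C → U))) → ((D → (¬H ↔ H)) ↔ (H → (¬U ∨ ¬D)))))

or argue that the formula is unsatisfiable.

H = False; D = True; C = True; M = False; U = False

  ¬((((¬D → ¬H) ↔ (¬M ∧ (¬C → U))) → ((D → (¬H ↔ H)) ↔ (H → (¬U ∨ ¬D))))) = True
    ((¬D → ¬H) ↔ (¬M ∧ (¬C → U))) → ((D → (¬H ↔ H)) ↔ (H → (¬U ∨ ¬D))) = False
      (¬D → ¬H) ↔ (¬M ∧ (¬C → U)) = True
        ¬D → ¬H = True
          ¬D = False
          ¬H = True
        ¬M ∧ (¬C → U) = True
          ¬M = True
          ¬C → U = True
            ¬C = False
      (D → (¬H ↔ H)) ↔ (H → (¬U ∨ ¬D)) = False
        D → (¬H ↔ H) = False
          ¬H ↔ H = False
            ¬H = True
        H → (¬U ∨ ¬D) = True
          ¬U ∨ ¬D = True
            ¬U = True
            ¬D = False
The formula evaluates to True.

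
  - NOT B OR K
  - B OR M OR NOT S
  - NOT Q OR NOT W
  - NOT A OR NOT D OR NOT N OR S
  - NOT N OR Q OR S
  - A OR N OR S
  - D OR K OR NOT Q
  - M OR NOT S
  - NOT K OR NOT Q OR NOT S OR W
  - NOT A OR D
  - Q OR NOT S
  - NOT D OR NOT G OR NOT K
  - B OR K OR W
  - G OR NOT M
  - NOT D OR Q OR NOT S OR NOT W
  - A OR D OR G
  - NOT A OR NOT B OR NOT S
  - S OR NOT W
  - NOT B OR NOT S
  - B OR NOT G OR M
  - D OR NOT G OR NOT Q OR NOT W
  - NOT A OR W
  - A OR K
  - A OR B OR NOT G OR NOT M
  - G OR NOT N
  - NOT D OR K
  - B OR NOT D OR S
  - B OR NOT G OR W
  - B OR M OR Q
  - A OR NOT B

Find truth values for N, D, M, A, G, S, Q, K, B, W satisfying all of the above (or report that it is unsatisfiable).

Case W = True:
  (NOT Q OR NOT W) forces Q = False.
  (Q OR NOT S) forces S = False.
  Clause (S OR NOT W) is falsified — contradiction.
Case W = False:
  (NOT A OR W) forces A = False.
  (A OR K) forces K = True.
  (A OR NOT B) forces B = False.
  (B OR NOT G OR W) forces G = False.
  (G OR NOT M) forces M = False.
  (B OR M OR NOT S) forces S = False.
  (A OR N OR S) forces N = True.
  Clause (G OR NOT N) is falsified — contradiction.
Both cases fail, so the formula is unsatisfiable.

The formula is unsatisfiable.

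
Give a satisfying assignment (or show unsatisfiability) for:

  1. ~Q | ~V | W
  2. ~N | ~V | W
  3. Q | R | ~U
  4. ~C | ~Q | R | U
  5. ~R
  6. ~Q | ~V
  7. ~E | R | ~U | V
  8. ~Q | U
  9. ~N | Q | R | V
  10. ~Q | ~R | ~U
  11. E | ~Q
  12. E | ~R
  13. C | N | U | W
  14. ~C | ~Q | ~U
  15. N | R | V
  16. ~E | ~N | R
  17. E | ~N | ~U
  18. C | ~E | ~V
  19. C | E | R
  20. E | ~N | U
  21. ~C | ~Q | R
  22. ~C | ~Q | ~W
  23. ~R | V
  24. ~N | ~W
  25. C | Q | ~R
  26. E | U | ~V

W = False, U = False, N = False, R = False, V = True, C = True, E = True, Q = False

Unit clause (~R) forces R = False.
Set W = False.
Try U = True:
  (Q | R | ~U) forces Q = True.
  (~Q | ~V | W) forces V = False.
  (~E | R | ~U | V) forces E = False.
  clause (E | ~Q) is falsified — backtrack.
So U = False.
  then (~Q | U) forces Q = False.
Try N = True:
  (~N | ~V | W) forces V = False.
  clause (~N | Q | R | V) is falsified — backtrack.
So N = False.
  then (C | N | U | W) forces C = True.
  then (N | R | V) forces V = True.
  then (E | U | ~V) forces E = True.
All clauses satisfied.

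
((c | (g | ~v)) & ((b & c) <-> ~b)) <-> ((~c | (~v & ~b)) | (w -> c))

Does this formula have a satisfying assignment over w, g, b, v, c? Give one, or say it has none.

w = True; g = True; b = True; v = True; c = False

  ((c | (g | ~v)) & ((b & c) <-> ~b)) <-> ((~c | (~v & ~b)) | (w -> c)) = True
    (c | (g | ~v)) & ((b & c) <-> ~b) = True
      c | (g | ~v) = True
        g | ~v = True
          ~v = False
      (b & c) <-> ~b = True
        b & c = False
        ~b = False
    (~c | (~v & ~b)) | (w -> c) = True
      ~c | (~v & ~b) = True
        ~c = True
        ~v & ~b = False
          ~v = False
          ~b = False
      w -> c = False
The formula evaluates to True.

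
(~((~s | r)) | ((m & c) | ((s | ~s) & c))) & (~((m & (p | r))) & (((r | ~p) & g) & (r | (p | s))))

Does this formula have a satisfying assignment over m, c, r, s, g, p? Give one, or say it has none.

m=F; c=F; r=F; s=T; g=T; p=F

  ~((~s | r)) | ((m & c) | ((s | ~s) & c)) = True
    ~((~s | r)) = True
      ~s | r = False
        ~s = False
    (m & c) | ((s | ~s) & c) = False
      m & c = False
      (s | ~s) & c = False
        s | ~s = True
          ~s = False
  ~((m & (p | r))) & (((r | ~p) & g) & (r | (p | s))) = True
    ~((m & (p | r))) = True
      m & (p | r) = False
        p | r = False
    ((r | ~p) & g) & (r | (p | s)) = True
      (r | ~p) & g = True
        r | ~p = True
          ~p = True
      r | (p | s) = True
        p | s = True
Both conjuncts True, so the formula holds.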